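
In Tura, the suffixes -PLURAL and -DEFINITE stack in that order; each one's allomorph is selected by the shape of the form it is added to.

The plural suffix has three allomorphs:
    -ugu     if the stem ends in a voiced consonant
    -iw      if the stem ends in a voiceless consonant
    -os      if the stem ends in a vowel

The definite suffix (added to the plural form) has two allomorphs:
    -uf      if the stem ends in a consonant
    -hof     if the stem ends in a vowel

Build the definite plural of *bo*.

boosuf

Since the final sound of *bo* is /o/ (a vowel), it takes -os, giving *boos*.
The final sound of the plural form *boos* is /s/, which is a consonant, so the definite suffix is -uf, giving *boosuf*.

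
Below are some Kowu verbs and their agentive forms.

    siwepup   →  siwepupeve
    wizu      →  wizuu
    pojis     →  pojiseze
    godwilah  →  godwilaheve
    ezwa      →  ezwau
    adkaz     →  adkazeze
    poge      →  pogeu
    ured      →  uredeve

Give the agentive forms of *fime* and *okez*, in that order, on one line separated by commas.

fimeu, okezeze

The suffix is conditioned by the final sound: -eze when the stem ends in a sibilant (*pojis*, *adkaz*); -eve when the stem ends in a non-sibilant consonant (*siwepup*, *godwilah*, *ured*); -u when the stem ends in a vowel (*wizu*, *ezwa*, *poge*).
*fime*: final sound = /e/, a vowel → -u → *fimeu*.
Since the final sound of *okez* is /z/ (a sibilant), it takes -eze, giving *okezeze*.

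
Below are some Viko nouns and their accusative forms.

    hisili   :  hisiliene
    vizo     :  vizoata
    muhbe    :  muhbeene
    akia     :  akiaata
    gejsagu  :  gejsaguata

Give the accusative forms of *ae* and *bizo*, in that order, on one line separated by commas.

The suffix is conditioned by the last vowel: -ene when the last vowel of the stem is a front vowel (*hisili*, *muhbe*); -ata when the last vowel of the stem is a back vowel (*vizo*, *akia*, *gejsagu*).
The last vowel of *ae* is /e/, which is a front vowel, so the suffix is -ene, giving *aeene*.
*bizo* — last vowel /o/ (a back vowel) → -ata → *bizoata*.

aeene, bizoata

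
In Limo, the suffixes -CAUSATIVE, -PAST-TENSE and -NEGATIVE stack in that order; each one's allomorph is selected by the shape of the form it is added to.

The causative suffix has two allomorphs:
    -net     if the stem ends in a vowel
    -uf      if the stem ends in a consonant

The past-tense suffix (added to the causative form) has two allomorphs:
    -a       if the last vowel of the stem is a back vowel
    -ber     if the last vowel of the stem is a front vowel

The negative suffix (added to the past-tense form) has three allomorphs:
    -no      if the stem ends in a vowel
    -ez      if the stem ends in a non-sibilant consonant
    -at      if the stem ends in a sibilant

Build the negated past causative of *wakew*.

wakewufano

The final sound of *wakew* is /w/, which is a consonant, so the causative suffix is -uf, giving *wakewuf*.
The causative form *wakewuf* — last vowel /u/ (a back vowel) → -a → *wakewufa*.
The past-tense form *wakewufa* — final sound /a/ (a vowel) → -no → *wakewufano*.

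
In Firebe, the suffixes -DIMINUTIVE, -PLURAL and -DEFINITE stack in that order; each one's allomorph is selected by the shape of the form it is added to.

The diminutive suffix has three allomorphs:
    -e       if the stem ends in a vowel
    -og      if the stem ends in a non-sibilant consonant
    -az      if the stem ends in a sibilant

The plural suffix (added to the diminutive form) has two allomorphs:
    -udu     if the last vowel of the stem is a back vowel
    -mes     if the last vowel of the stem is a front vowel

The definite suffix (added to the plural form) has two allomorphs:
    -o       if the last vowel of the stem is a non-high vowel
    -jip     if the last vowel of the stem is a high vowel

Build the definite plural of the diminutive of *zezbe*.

zezbeemeso

*zezbe*: final sound = /e/, a vowel → -e → *zezbee*.
The last vowel of the diminutive form *zezbee* is /e/, which is a front vowel, so the plural suffix is -mes, giving *zezbeemes*.
The plural form *zezbeemes*: last vowel = /e/, a non-high vowel → -o → *zezbeemeso*.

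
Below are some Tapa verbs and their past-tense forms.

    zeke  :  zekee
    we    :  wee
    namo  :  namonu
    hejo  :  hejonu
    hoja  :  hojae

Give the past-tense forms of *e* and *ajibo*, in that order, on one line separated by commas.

The pattern is rounding harmony: -nu when the last vowel of the stem is a rounded vowel (*namo*, *hejo*); -e when the last vowel of the stem is an unrounded vowel (*zeke*, *we*, *hoja*).
*e* — last vowel /e/ (an unrounded vowel) → -e → *ee*.
The last vowel of *ajibo* is /o/, which is a rounded vowel, so the suffix is -nu, giving *ajibonu*.

ee, ajibonu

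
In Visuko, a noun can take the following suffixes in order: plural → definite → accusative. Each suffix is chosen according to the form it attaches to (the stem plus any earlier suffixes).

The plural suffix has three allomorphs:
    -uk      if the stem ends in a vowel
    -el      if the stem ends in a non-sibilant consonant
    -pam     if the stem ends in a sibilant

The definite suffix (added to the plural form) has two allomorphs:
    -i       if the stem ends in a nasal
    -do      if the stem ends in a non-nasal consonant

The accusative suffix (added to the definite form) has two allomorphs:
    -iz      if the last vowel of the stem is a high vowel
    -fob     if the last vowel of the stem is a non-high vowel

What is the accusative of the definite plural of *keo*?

keoukdofob

The final sound of *keo* is /o/, which is a vowel, so the plural suffix is -uk, giving *keouk*.
The final consonant of the plural form *keouk* is /k/, which is non-nasal, so the definite suffix is -do, giving *keoukdo*.
The definite form *keoukdo*: last vowel = /o/, a non-high vowel → -fob → *keoukdofob*.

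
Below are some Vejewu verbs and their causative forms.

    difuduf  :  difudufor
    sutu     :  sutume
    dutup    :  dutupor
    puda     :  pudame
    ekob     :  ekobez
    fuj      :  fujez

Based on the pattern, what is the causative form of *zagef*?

zagefor

The alternation tracks the final sound of the stem — -or when the stem ends in a voiceless consonant (*difuduf*, *dutup*); -ez when the stem ends in a voiced consonant (*ekob*, *fuj*); -me when the stem ends in a vowel (*sutu*, *puda*).
The final sound of *zagef* is /f/, which is a voiceless consonant, so the suffix is -or, giving *zagefor*.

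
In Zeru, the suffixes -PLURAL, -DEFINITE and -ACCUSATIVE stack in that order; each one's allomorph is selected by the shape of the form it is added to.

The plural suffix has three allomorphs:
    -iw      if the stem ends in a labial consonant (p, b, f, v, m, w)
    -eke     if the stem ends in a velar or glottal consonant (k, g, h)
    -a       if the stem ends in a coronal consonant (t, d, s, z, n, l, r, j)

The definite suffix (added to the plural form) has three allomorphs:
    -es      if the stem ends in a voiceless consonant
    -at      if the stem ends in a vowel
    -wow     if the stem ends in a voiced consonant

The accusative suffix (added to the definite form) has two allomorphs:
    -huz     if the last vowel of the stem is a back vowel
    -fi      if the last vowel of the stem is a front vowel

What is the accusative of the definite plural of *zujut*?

Since the final consonant of *zujut* is /t/ (coronal), it takes -a, giving *zujuta*.
Since the final sound of the plural form *zujuta* is /a/ (a vowel), it takes -at, giving *zujutaat*.
The last vowel of the definite form *zujutaat* is /a/, which is a back vowel, so the accusative suffix is -huz, giving *zujutaathuz*.

zujutaathuz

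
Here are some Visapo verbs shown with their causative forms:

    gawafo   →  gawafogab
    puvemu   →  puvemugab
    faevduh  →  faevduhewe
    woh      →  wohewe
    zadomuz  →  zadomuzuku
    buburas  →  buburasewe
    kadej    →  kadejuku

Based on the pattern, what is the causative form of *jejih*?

jejihewe

The pattern is voicing of the final sound: -ewe when the stem ends in a voiceless consonant (*faevduh*, *woh*, *buburas*); -uku when the stem ends in a voiced consonant (*zadomuz*, *kadej*); -gab when the stem ends in a vowel (*gawafo*, *puvemu*).
*jejih*: final sound = /h/, a voiceless consonant → -ewe → *jejihewe*.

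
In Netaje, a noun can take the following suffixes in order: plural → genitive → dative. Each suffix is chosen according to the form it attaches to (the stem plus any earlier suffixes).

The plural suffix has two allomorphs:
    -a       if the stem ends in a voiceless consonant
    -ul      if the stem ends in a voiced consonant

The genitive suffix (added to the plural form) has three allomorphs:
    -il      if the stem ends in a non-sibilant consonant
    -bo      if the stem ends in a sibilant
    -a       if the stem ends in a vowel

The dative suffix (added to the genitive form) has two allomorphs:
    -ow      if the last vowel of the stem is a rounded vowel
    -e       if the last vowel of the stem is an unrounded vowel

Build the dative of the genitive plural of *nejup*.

The final consonant of *nejup* is /p/, which is voiceless, so the plural suffix is -a, giving *nejupa*.
Since the final sound of the plural form *nejupa* is /a/ (a vowel), it takes -a, giving *nejupaa*.
Since the last vowel of the genitive form *nejupaa* is /a/ (an unrounded vowel), it takes -e, giving *nejupaae*.

nejupaae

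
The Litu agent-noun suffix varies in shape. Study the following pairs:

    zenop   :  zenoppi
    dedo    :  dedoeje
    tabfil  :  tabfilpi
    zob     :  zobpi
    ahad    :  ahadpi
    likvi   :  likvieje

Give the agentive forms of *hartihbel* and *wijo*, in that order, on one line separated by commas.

The alternation tracks the final sound of the stem — -pi when the stem ends in a consonant (*zenop*, *tabfil*, *zob*, *ahad*); -eje when the stem ends in a vowel (*dedo*, *likvi*).
*hartihbel*: final sound = /l/, a consonant → -pi → *hartihbelpi*.
*wijo* — final sound /o/ (a vowel) → -eje → *wijoeje*.

hartihbelpi, wijoeje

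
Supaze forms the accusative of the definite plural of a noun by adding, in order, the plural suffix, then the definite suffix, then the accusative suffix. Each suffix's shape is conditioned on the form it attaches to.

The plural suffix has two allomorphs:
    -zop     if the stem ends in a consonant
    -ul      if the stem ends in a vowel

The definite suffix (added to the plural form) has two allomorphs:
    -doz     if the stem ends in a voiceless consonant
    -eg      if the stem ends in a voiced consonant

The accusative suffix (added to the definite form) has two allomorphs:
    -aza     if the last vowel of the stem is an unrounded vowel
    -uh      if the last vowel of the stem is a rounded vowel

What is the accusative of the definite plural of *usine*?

usineulegaza

*usine* — final sound /e/ (a vowel) → -ul → *usineul*.
The plural form *usineul* — final consonant /l/ (voiced) → -eg → *usineuleg*.
The last vowel of the definite form *usineuleg* is /e/, which is an unrounded vowel, so the accusative suffix is -aza, giving *usineulegaza*.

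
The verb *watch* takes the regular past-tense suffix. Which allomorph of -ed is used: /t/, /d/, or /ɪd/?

/t/

The stem *watch* ends in a voiceless consonant other than /t/.
The -ed suffix is realized as /ɪd/ after /t, d/; as /t/ after other voiceless consonants; and as /d/ after other voiced sounds.
So -ed on *watch* is pronounced /t/.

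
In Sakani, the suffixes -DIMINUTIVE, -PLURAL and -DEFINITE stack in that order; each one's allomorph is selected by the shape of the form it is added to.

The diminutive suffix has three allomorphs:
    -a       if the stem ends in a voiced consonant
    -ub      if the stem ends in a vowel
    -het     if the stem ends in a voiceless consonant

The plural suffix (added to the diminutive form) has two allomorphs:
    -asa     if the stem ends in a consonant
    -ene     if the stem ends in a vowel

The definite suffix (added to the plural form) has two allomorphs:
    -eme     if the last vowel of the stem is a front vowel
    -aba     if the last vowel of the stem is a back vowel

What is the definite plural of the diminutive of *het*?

hethetasaaba

*het* — final sound /t/ (a voiceless consonant) → -het → *hethet*.
Since the final sound of the diminutive form *hethet* is /t/ (a consonant), it takes -asa, giving *hethetasa*.
The last vowel of the plural form *hethetasa* is /a/, which is a back vowel, so the definite suffix is -aba, giving *hethetasaaba*.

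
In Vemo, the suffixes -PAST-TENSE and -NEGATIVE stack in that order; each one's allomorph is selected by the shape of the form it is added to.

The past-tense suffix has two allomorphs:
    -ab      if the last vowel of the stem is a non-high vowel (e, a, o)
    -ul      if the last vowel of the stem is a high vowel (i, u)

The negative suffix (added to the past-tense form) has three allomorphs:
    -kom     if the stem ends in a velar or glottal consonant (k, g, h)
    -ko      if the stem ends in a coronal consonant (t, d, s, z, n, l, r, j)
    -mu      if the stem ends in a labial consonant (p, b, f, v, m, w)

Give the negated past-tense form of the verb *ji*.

*ji*: last vowel = /i/, a high vowel → -ul → *jiul*.
The past-tense form *jiul*: final consonant = /l/, coronal → -ko → *jiulko*.

jiulko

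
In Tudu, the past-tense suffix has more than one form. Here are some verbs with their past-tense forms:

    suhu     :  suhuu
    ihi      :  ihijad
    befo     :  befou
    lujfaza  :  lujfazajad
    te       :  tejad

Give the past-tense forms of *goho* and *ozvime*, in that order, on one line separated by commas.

The pattern is rounding harmony: -u when the last vowel of the stem is a rounded vowel (*suhu*, *befo*); -jad when the last vowel of the stem is an unrounded vowel (*ihi*, *lujfaza*, *te*).
*goho*: last vowel = /o/, a rounded vowel → -u → *gohou*.
The last vowel of *ozvime* is /e/, which is an unrounded vowel, so the suffix is -jad, giving *ozvimejad*.

gohou, ozvimejad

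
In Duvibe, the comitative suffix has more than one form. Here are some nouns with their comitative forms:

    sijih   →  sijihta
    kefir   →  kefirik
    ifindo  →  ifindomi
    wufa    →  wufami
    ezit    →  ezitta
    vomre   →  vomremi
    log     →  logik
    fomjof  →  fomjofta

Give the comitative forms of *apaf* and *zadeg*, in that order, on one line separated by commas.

apafta, zadegik

The pattern is voicing of the final sound: -ta when the stem ends in a voiceless consonant (*sijih*, *ezit*, *fomjof*); -ik when the stem ends in a voiced consonant (*kefir*, *log*); -mi when the stem ends in a vowel (*ifindo*, *wufa*, *vomre*).
The final sound of *apaf* is /f/, which is a voiceless consonant, so the suffix is -ta, giving *apafta*.
*zadeg* — final sound /g/ (a voiced consonant) → -ik → *zadegik*.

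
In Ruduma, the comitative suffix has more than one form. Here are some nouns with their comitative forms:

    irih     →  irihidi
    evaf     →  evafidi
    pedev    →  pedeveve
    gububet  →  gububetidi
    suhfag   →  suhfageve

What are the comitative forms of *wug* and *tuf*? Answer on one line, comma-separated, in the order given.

The suffix is conditioned by the final consonant: -idi when the stem ends in a voiceless consonant (*irih*, *evaf*, *gububet*); -eve when the stem ends in a voiced consonant (*pedev*, *suhfag*).
*wug*: final consonant = /g/, voiced → -eve → *wugeve*.
*tuf* — final consonant /f/ (voiceless) → -idi → *tufidi*.

wugeve, tufidi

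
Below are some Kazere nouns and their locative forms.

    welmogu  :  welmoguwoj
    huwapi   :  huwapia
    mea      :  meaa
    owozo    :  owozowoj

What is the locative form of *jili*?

jilia

The alternation tracks the last vowel of the stem — -woj when the last vowel of the stem is a rounded vowel (*welmogu*, *owozo*); -a when the last vowel of the stem is an unrounded vowel (*huwapi*, *mea*).
The last vowel of *jili* is /i/, which is an unrounded vowel, so the suffix is -a, giving *jilia*.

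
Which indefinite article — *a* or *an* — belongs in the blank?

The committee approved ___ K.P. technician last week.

The indefinite article is chosen by the initial *sound* of the following word, not its spelling.
The initialism *K.P.* is read letter by letter; the first letter, K, is pronounced /keɪ/, which begins with a consonant sound.
So the article is *a*: The committee approved a K.P. technician last week.

a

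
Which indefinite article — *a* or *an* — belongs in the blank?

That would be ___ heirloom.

The indefinite article is chosen by the initial *sound* of the following word, not its spelling.
*heirloom* begins with the sound /ɛ/ (silent h) — a vowel sound.
So the article is *an*: That would be an heirloom.

an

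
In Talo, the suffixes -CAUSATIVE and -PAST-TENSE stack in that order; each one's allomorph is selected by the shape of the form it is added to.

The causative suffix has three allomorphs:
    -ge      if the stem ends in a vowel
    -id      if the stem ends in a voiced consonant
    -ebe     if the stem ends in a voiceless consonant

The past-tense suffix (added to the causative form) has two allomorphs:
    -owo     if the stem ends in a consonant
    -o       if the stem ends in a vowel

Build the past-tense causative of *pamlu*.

Since the final sound of *pamlu* is /u/ (a vowel), it takes -ge, giving *pamluge*.
The causative form *pamluge* — final sound /e/ (a vowel) → -o → *pamlugeo*.

pamlugeo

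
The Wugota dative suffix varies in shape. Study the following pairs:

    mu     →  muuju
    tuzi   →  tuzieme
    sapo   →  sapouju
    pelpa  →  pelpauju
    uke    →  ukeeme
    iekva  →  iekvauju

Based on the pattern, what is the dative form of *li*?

The alternation tracks the last vowel of the stem — -eme when the last vowel of the stem is a front vowel (*tuzi*, *uke*); -uju when the last vowel of the stem is a back vowel (*mu*, *sapo*, *pelpa*, *iekva*).
*li*: last vowel = /i/, a front vowel → -eme → *lieme*.

lieme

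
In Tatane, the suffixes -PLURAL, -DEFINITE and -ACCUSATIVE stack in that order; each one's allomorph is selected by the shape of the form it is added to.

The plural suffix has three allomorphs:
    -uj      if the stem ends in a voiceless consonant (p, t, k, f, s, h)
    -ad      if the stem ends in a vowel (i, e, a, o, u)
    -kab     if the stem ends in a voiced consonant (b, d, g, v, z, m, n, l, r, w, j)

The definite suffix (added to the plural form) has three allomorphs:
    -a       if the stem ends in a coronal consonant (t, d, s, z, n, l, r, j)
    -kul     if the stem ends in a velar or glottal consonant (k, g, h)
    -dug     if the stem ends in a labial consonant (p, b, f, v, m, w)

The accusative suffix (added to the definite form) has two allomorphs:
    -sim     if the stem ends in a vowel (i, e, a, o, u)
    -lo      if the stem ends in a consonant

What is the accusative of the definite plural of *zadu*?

zaduadasim

The final sound of *zadu* is /u/, which is a vowel, so the plural suffix is -ad, giving *zaduad*.
The final consonant of the plural form *zaduad* is /d/, which is coronal, so the definite suffix is -a, giving *zaduada*.
The final sound of the definite form *zaduada* is /a/, which is a vowel, so the accusative suffix is -sim, giving *zaduadasim*.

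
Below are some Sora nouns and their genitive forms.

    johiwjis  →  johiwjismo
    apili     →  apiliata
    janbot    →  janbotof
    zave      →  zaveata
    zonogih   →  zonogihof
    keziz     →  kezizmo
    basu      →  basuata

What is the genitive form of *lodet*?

The pattern is sibilance of the final sound: -mo when the stem ends in a sibilant (*johiwjis*, *keziz*); -of when the stem ends in a non-sibilant consonant (*janbot*, *zonogih*); -ata when the stem ends in a vowel (*apili*, *zave*, *basu*).
Since the final sound of *lodet* is /t/ (a non-sibilant consonant), it takes -of, giving *lodetof*.

lodetof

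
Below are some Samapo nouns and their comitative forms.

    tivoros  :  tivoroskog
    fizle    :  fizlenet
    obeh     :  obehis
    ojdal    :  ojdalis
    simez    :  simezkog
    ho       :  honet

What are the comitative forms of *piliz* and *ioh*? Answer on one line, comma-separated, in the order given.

pilizkog, iohis

The pattern is sibilance of the final sound: -kog when the stem ends in a sibilant (*tivoros*, *simez*); -is when the stem ends in a non-sibilant consonant (*obeh*, *ojdal*); -net when the stem ends in a vowel (*fizle*, *ho*).
The final sound of *piliz* is /z/, which is a sibilant, so the suffix is -kog, giving *pilizkog*.
The final sound of *ioh* is /h/, which is a non-sibilant consonant, so the suffix is -is, giving *iohis*.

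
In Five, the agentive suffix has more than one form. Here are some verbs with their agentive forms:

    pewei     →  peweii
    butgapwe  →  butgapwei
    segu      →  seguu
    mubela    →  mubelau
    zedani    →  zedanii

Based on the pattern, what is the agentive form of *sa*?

sau

Looking at the last vowel of each stem: -i when the last vowel of the stem is a front vowel (*pewei*, *butgapwe*, *zedani*); -u when the last vowel of the stem is a back vowel (*segu*, *mubela*).
*sa* — last vowel /a/ (a back vowel) → -u → *sau*.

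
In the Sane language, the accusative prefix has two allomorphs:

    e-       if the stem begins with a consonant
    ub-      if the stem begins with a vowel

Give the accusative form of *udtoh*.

ubudtoh

*udtoh* — first sound /u/ (a vowel) → ub- → *ubudtoh*.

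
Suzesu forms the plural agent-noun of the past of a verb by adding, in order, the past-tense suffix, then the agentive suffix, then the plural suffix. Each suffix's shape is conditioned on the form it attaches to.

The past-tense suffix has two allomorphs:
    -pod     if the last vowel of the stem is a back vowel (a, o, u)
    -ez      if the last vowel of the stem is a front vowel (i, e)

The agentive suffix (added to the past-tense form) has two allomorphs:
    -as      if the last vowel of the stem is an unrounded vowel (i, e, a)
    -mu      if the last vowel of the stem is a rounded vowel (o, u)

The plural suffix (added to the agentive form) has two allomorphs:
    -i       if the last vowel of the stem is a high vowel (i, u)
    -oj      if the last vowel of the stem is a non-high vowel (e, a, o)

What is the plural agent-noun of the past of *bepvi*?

The last vowel of *bepvi* is /i/, which is a front vowel, so the past-tense suffix is -ez, giving *bepviez*.
Since the last vowel of the past-tense form *bepviez* is /e/ (an unrounded vowel), it takes -as, giving *bepviezas*.
The agentive form *bepviezas*: last vowel = /a/, a non-high vowel → -oj → *bepviezasoj*.

bepviezasoj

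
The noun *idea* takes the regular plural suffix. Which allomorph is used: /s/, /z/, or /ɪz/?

/z/

The stem *idea* ends in a voiced non-sibilant sound.
The plural suffix surfaces as /ɪz/ after sibilants, /s/ after other voiceless consonants, and /z/ after other voiced sounds.
So the plural -s on *idea* is pronounced /z/.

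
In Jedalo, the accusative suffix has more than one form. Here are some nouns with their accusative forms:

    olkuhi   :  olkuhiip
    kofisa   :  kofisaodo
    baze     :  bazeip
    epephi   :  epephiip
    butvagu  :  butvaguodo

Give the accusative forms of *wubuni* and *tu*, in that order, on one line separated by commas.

Looking at the last vowel of each stem: -ip when the last vowel of the stem is a front vowel (*olkuhi*, *baze*, *epephi*); -odo when the last vowel of the stem is a back vowel (*kofisa*, *butvagu*).
The last vowel of *wubuni* is /i/, which is a front vowel, so the suffix is -ip, giving *wubuniip*.
*tu* — last vowel /u/ (a back vowel) → -odo → *tuodo*.

wubuniip, tuodo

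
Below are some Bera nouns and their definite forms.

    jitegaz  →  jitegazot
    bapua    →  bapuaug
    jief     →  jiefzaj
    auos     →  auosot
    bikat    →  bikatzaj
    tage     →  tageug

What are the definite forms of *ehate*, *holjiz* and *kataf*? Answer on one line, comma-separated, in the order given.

The suffix is conditioned by the final sound: -ot when the stem ends in a sibilant (*jitegaz*, *auos*); -zaj when the stem ends in a non-sibilant consonant (*jief*, *bikat*); -ug when the stem ends in a vowel (*bapua*, *tage*).
Since the final sound of *ehate* is /e/ (a vowel), it takes -ug, giving *ehateug*.
The final sound of *holjiz* is /z/, which is a sibilant, so the suffix is -ot, giving *holjizot*.
Since the final sound of *kataf* is /f/ (a non-sibilant consonant), it takes -zaj, giving *katafzaj*.

ehateug, holjizot, katafzaj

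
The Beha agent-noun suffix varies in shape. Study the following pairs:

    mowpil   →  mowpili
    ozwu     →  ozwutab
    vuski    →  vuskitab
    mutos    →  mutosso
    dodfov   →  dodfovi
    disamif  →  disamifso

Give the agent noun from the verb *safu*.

The alternation tracks the final sound of the stem — -so when the stem ends in a voiceless consonant (*mutos*, *disamif*); -i when the stem ends in a voiced consonant (*mowpil*, *dodfov*); -tab when the stem ends in a vowel (*ozwu*, *vuski*).
*safu*: final sound = /u/, a vowel → -tab → *safutab*.

safutab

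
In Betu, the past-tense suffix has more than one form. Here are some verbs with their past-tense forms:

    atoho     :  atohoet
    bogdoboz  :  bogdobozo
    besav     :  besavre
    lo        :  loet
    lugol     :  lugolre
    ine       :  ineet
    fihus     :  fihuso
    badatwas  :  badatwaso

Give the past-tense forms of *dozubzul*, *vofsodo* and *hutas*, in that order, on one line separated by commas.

Looking at the final sound of each stem: -o when the stem ends in a sibilant (*bogdoboz*, *fihus*, *badatwas*); -re when the stem ends in a non-sibilant consonant (*besav*, *lugol*); -et when the stem ends in a vowel (*atoho*, *lo*, *ine*).
*dozubzul*: final sound = /l/, a non-sibilant consonant → -re → *dozubzulre*.
The final sound of *vofsodo* is /o/, which is a vowel, so the suffix is -et, giving *vofsodoet*.
*hutas*: final sound = /s/, a sibilant → -o → *hutaso*.

dozubzulre, vofsodoet, hutaso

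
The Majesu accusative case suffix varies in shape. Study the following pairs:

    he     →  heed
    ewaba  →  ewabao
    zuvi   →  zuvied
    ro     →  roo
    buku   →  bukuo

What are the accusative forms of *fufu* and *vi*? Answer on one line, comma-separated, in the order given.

The alternation tracks the last vowel of the stem — -ed when the last vowel of the stem is a front vowel (*he*, *zuvi*); -o when the last vowel of the stem is a back vowel (*ewaba*, *ro*, *buku*).
*fufu*: last vowel = /u/, a back vowel → -o → *fufuo*.
Since the last vowel of *vi* is /i/ (a front vowel), it takes -ed, giving *vied*.

fufuo, vied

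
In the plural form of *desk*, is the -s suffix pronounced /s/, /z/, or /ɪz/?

/s/

The stem *desk* ends in a voiceless non-sibilant consonant.
The plural suffix surfaces as /ɪz/ after sibilants, /s/ after other voiceless consonants, and /z/ after other voiced sounds.
So the plural -s on *desk* is pronounced /s/.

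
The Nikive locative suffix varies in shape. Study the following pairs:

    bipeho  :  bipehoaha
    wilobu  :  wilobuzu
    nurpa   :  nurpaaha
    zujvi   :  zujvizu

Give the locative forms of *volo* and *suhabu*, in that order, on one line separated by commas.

The alternation tracks the last vowel of the stem — -zu when the last vowel of the stem is a high vowel (*wilobu*, *zujvi*); -aha when the last vowel of the stem is a non-high vowel (*bipeho*, *nurpa*).
The last vowel of *volo* is /o/, which is a non-high vowel, so the suffix is -aha, giving *voloaha*.
*suhabu*: last vowel = /u/, a high vowel → -zu → *suhabuzu*.

voloaha, suhabuzu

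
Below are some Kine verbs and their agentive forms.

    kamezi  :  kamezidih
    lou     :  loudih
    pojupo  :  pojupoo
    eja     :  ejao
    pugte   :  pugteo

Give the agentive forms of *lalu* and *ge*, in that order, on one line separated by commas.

laludih, geo

Looking at the last vowel of each stem: -dih when the last vowel of the stem is a high vowel (*kamezi*, *lou*); -o when the last vowel of the stem is a non-high vowel (*pojupo*, *eja*, *pugte*).
*lalu* — last vowel /u/ (a high vowel) → -dih → *laludih*.
The last vowel of *ge* is /e/, which is a non-high vowel, so the suffix is -o, giving *geo*.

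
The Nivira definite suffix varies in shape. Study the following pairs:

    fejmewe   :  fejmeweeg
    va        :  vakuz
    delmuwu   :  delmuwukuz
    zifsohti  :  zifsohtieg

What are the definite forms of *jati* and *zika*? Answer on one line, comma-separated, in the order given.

jatieg, zikakuz

The alternation tracks the last vowel of the stem — -eg when the last vowel of the stem is a front vowel (*fejmewe*, *zifsohti*); -kuz when the last vowel of the stem is a back vowel (*va*, *delmuwu*).
The last vowel of *jati* is /i/, which is a front vowel, so the suffix is -eg, giving *jatieg*.
Since the last vowel of *zika* is /a/ (a back vowel), it takes -kuz, giving *zikakuz*.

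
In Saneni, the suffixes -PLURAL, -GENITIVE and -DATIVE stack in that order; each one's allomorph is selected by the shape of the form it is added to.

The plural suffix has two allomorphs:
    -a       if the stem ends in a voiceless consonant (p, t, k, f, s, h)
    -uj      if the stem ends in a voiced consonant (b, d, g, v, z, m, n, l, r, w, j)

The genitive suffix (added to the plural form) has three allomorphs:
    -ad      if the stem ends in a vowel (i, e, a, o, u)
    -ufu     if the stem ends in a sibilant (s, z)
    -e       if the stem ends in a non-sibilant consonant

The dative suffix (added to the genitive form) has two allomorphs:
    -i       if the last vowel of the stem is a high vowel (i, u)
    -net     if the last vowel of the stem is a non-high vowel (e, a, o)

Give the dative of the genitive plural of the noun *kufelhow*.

kufelhowujenet

*kufelhow* — final consonant /w/ (voiced) → -uj → *kufelhowuj*.
The plural form *kufelhowuj*: final sound = /j/, a non-sibilant consonant → -e → *kufelhowuje*.
Since the last vowel of the genitive form *kufelhowuje* is /e/ (a non-high vowel), it takes -net, giving *kufelhowujenet*.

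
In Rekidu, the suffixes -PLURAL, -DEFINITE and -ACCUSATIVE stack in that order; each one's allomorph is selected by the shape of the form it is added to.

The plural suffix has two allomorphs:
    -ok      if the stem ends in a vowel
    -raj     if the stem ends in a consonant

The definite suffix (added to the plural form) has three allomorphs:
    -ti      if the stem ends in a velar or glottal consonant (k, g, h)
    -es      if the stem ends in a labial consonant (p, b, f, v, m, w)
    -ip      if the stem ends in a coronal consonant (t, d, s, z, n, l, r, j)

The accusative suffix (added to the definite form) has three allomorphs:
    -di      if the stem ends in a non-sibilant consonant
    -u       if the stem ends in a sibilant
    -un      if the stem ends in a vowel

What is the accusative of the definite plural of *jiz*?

The final sound of *jiz* is /z/, which is a consonant, so the plural suffix is -raj, giving *jizraj*.
The plural form *jizraj*: final consonant = /j/, coronal → -ip → *jizrajip*.
Since the final sound of the definite form *jizrajip* is /p/ (a non-sibilant consonant), it takes -di, giving *jizrajipdi*.

jizrajipdi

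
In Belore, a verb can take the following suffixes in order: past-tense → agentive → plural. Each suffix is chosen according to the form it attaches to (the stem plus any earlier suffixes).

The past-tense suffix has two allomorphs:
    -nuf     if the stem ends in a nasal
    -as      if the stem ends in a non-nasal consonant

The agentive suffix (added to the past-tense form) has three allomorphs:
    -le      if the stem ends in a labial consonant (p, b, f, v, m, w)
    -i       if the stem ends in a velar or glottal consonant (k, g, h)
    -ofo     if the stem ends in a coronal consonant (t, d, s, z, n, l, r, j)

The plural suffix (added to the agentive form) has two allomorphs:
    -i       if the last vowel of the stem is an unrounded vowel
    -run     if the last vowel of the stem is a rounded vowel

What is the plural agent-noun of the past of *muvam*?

muvamnuflei

The final consonant of *muvam* is /m/, which is a nasal, so the past-tense suffix is -nuf, giving *muvamnuf*.
The final consonant of the past-tense form *muvamnuf* is /f/, which is labial, so the agentive suffix is -le, giving *muvamnufle*.
The last vowel of the agentive form *muvamnufle* is /e/, which is an unrounded vowel, so the plural suffix is -i, giving *muvamnuflei*.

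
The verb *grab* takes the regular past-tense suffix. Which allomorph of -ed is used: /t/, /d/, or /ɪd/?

/d/

The stem *grab* ends in a voiced sound other than /d/.
The -ed suffix is realized as /ɪd/ after /t, d/; as /t/ after other voiceless consonants; and as /d/ after other voiced sounds.
So -ed on *grab* is pronounced /d/.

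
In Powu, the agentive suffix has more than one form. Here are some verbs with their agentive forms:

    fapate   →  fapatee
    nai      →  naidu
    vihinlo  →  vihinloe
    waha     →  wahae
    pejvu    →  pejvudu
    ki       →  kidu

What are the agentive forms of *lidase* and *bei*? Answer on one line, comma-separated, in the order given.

The pattern is height harmony: -du when the last vowel of the stem is a high vowel (*nai*, *pejvu*, *ki*); -e when the last vowel of the stem is a non-high vowel (*fapate*, *vihinlo*, *waha*).
*lidase* — last vowel /e/ (a non-high vowel) → -e → *lidasee*.
The last vowel of *bei* is /i/, which is a high vowel, so the suffix is -du, giving *beidu*.

lidasee, beidu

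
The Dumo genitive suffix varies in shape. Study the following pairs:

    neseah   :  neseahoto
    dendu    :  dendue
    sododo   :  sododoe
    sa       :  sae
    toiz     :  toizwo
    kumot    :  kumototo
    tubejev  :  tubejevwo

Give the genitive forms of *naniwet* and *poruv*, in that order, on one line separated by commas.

The alternation tracks the final sound of the stem — -oto when the stem ends in a voiceless consonant (*neseah*, *kumot*); -wo when the stem ends in a voiced consonant (*toiz*, *tubejev*); -e when the stem ends in a vowel (*dendu*, *sododo*, *sa*).
*naniwet*: final sound = /t/, a voiceless consonant → -oto → *naniwetoto*.
Since the final sound of *poruv* is /v/ (a voiced consonant), it takes -wo, giving *poruvwo*.

naniwetoto, poruvwo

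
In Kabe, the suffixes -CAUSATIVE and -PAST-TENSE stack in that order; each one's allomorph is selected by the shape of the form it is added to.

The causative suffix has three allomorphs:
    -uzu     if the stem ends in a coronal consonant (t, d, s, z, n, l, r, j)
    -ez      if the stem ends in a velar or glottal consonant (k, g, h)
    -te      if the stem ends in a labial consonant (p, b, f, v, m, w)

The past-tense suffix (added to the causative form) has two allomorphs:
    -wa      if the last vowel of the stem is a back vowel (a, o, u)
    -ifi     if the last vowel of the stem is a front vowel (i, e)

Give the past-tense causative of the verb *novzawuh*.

Since the final consonant of *novzawuh* is /h/ (velar/glottal), it takes -ez, giving *novzawuhez*.
The causative form *novzawuhez* — last vowel /e/ (a front vowel) → -ifi → *novzawuhezifi*.

novzawuhezifi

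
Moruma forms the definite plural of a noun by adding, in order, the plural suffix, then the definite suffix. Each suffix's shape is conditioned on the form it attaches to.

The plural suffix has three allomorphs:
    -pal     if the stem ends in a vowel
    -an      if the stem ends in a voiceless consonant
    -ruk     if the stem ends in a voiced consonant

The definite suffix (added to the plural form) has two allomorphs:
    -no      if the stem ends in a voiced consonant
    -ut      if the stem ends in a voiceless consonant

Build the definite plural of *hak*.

The final sound of *hak* is /k/, which is a voiceless consonant, so the plural suffix is -an, giving *hakan*.
The plural form *hakan*: final consonant = /n/, voiced → -no → *hakanno*.

hakanno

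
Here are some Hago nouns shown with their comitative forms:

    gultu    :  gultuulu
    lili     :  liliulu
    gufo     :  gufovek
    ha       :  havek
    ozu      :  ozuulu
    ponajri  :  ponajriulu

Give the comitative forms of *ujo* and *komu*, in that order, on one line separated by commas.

The alternation tracks the last vowel of the stem — -ulu when the last vowel of the stem is a high vowel (*gultu*, *lili*, *ozu*, *ponajri*); -vek when the last vowel of the stem is a non-high vowel (*gufo*, *ha*).
*ujo* — last vowel /o/ (a non-high vowel) → -vek → *ujovek*.
*komu*: last vowel = /u/, a high vowel → -ulu → *komuulu*.

ujovek, komuulu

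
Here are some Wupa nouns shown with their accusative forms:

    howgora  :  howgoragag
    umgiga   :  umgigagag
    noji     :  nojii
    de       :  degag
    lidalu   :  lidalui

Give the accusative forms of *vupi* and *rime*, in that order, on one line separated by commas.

vupii, rimegag

The alternation tracks the last vowel of the stem — -i when the last vowel of the stem is a high vowel (*noji*, *lidalu*); -gag when the last vowel of the stem is a non-high vowel (*howgora*, *umgiga*, *de*).
*vupi*: last vowel = /i/, a high vowel → -i → *vupii*.
*rime*: last vowel = /e/, a non-high vowel → -gag → *rimegag*.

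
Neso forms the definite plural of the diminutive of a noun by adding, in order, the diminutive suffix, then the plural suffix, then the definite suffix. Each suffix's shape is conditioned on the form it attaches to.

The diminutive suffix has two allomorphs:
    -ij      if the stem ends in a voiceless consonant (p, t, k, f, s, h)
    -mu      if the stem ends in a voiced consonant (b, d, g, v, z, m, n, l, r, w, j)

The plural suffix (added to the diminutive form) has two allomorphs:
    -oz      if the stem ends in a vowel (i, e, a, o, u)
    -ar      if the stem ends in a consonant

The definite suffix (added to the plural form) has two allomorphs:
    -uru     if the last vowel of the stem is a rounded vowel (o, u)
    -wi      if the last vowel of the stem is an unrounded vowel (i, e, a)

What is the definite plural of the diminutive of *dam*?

Since the final consonant of *dam* is /m/ (voiced), it takes -mu, giving *dammu*.
The diminutive form *dammu* — final sound /u/ (a vowel) → -oz → *dammuoz*.
The last vowel of the plural form *dammuoz* is /o/, which is a rounded vowel, so the definite suffix is -uru, giving *dammuozuru*.

dammuozuru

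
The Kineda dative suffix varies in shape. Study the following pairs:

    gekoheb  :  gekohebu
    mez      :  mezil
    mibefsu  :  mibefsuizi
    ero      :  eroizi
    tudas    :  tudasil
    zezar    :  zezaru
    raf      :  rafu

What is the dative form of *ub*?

The alternation tracks the final sound of the stem — -il when the stem ends in a sibilant (*mez*, *tudas*); -u when the stem ends in a non-sibilant consonant (*gekoheb*, *zezar*, *raf*); -izi when the stem ends in a vowel (*mibefsu*, *ero*).
The final sound of *ub* is /b/, which is a non-sibilant consonant, so the suffix is -u, giving *ubu*.

ubu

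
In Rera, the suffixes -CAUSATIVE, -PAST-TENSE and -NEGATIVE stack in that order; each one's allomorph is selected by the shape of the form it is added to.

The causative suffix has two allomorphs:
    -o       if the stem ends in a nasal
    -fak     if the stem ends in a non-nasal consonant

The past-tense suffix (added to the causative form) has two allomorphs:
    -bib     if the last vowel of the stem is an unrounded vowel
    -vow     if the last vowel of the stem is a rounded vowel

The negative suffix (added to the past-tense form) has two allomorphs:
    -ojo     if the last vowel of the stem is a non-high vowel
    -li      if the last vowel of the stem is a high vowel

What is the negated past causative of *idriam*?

idriamovowojo

The final consonant of *idriam* is /m/, which is a nasal, so the causative suffix is -o, giving *idriamo*.
The causative form *idriamo* — last vowel /o/ (a rounded vowel) → -vow → *idriamovow*.
The past-tense form *idriamovow*: last vowel = /o/, a non-high vowel → -ojo → *idriamovowojo*.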